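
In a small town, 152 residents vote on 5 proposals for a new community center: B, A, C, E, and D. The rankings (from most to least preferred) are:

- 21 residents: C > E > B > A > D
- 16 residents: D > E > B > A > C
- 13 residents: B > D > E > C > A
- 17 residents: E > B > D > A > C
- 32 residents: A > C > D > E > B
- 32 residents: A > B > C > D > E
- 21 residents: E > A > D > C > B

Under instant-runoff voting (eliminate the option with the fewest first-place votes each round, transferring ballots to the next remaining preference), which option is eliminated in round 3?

Round 1: B 13, A 64, C 21, E 38, D 16. Eliminate B.
Round 2: A 64, C 21, E 38, D 29. Eliminate C.
Round 3: A 64, E 59, D 29. Eliminate D.

D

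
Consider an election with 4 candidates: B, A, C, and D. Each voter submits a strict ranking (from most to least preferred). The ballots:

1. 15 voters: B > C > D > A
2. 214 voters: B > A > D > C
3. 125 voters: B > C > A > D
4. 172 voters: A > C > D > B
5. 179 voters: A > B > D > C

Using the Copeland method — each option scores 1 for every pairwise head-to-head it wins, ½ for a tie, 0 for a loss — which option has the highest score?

B

B: beats A, C, and D → score 3.
A: beats C and D; loses to B → score 2.
C: loses to B, A, and D → score 0.
D: beats C; loses to B and A → score 1.
B has the best pairwise record.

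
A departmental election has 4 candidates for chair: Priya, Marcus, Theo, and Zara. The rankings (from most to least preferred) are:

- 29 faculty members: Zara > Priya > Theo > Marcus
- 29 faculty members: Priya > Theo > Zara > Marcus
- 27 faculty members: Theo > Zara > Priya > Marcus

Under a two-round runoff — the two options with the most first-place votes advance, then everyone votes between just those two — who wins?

Round 1 first-place votes: Priya 29, Marcus 0, Theo 27, Zara 29.
Zara and Priya advance.
Runoff: Zara is preferred to Priya by 56 voters; Priya by 29.
Zara wins the runoff.

Zara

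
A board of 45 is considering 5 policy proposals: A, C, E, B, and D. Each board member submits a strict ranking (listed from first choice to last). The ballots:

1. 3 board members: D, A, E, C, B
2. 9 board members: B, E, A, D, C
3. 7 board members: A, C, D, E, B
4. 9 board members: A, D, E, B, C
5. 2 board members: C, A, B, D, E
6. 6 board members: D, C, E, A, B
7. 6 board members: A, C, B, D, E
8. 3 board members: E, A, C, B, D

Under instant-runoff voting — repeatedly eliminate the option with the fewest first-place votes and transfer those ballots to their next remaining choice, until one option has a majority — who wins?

Round 1: A 22, C 2, E 3, B 9, D 9. Eliminate C.
Round 2: A 24, E 3, B 9, D 9. A has a majority.

A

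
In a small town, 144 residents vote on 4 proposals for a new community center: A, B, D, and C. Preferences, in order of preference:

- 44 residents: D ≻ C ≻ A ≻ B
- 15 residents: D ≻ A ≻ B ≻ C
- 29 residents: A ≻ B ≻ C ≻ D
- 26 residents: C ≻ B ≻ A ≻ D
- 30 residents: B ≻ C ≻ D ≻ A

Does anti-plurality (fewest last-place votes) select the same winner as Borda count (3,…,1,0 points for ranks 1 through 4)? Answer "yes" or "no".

Anti-plurality — last-place votes: A 30, B 44, D 55, C 15. Winner: C.
Borda — scores: A 187, B 215, D 207, C 255. Winner: C.
The two methods agree.

yes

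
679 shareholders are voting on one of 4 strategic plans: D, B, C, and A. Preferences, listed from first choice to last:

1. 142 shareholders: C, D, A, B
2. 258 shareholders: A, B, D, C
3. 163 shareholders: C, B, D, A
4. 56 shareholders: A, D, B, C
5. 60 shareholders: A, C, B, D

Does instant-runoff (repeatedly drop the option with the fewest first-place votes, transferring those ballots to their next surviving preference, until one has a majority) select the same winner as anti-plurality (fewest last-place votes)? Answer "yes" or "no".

no

Instant-runoff — R1 D 0, B 0, C 305, A 374 (A winner). Winner: A.
Anti-plurality — last-place votes: D 60, B 142, C 314, A 163. Winner: D.
The two methods disagree.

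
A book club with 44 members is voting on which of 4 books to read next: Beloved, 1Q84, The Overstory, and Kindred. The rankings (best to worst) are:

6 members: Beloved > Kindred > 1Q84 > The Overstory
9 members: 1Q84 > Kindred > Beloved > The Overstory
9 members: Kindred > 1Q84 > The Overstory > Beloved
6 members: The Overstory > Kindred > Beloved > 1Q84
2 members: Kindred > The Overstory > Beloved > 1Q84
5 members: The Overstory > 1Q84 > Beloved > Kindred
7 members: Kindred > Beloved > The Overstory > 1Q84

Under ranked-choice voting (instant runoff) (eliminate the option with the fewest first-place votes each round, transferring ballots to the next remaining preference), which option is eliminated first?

Round 1: Beloved 6, 1Q84 9, The Overstory 11, Kindred 18. Eliminate Beloved.

Beloved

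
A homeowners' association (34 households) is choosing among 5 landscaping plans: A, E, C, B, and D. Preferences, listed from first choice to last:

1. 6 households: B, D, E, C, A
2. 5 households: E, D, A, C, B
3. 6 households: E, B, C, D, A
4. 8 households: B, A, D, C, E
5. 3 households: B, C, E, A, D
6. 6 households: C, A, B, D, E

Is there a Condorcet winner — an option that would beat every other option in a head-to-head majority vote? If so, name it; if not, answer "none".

B vs A: 23–11 for B.
B vs E: 23–11 for B.
B vs C: 23–11 for B.
B vs D: 29–5 for B.
B beats every other option head-to-head.

B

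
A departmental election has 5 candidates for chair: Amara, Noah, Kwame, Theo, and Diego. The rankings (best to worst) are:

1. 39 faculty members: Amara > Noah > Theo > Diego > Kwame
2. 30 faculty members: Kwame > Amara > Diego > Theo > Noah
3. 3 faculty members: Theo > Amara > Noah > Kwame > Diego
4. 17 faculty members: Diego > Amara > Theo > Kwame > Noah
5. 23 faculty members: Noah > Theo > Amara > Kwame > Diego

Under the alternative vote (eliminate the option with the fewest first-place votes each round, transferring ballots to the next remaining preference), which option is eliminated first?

Round 1: Amara 39, Noah 23, Kwame 30, Theo 3, Diego 17. Eliminate Theo.

Theo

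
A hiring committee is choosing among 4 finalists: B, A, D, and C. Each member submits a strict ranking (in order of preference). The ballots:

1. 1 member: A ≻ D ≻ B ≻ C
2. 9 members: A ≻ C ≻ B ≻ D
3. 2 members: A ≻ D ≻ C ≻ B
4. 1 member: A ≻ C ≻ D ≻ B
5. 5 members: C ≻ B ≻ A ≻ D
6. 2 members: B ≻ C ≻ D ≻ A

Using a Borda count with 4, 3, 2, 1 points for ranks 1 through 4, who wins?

A

B: 1·2 + 9·2 + 2·1 + 1·1 + 5·3 + 2·4 = 46
A: 1·4 + 9·4 + 2·4 + 1·4 + 5·2 + 2·1 = 64
D: 1·3 + 9·1 + 2·3 + 1·2 + 5·1 + 2·2 = 29
C: 1·1 + 9·3 + 2·2 + 1·3 + 5·4 + 2·3 = 61
A has the highest Borda score (64).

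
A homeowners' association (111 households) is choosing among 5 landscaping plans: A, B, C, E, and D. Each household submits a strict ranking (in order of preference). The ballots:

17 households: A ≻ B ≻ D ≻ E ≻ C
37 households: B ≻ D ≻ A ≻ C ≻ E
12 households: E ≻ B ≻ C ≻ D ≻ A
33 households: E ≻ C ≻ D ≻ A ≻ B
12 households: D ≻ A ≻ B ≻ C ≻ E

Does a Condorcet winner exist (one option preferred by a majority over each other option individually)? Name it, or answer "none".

Checking pairwise contests:
D beats A 94–17.
A beats B 62–49.
A beats C 66–45.
A beats E 66–45.
B beats D 66–45.
Every option loses at least one head-to-head, so there is no Condorcet winner.

none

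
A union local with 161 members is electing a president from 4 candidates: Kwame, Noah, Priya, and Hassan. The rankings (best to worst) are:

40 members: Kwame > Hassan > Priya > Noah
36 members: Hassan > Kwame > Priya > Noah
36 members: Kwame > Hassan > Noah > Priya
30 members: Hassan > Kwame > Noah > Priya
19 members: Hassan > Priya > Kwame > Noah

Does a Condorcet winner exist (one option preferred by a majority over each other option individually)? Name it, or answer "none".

Hassan vs Kwame: 85–76 for Hassan.
Hassan vs Noah: 161–0 for Hassan.
Hassan vs Priya: 161–0 for Hassan.
Hassan beats every other option head-to-head.

Hassan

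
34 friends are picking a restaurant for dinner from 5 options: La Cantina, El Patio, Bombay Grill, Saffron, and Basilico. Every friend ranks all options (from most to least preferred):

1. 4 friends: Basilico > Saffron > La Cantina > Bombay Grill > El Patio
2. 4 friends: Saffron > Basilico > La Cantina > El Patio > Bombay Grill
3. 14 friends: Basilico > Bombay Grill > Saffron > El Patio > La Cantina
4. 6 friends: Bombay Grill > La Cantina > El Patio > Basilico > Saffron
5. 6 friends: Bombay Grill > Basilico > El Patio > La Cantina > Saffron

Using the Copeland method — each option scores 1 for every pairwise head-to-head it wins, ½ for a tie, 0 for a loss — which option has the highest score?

Basilico

La Cantina: loses to El Patio, Bombay Grill, Saffron, and Basilico → score 0.
El Patio: beats La Cantina; loses to Bombay Grill, Saffron, and Basilico → score 1.
Bombay Grill: beats La Cantina, El Patio, and Saffron; loses to Basilico → score 3.
Saffron: beats La Cantina and El Patio; loses to Bombay Grill and Basilico → score 2.
Basilico: beats La Cantina, El Patio, Bombay Grill, and Saffron → score 4.
Basilico has the best pairwise record.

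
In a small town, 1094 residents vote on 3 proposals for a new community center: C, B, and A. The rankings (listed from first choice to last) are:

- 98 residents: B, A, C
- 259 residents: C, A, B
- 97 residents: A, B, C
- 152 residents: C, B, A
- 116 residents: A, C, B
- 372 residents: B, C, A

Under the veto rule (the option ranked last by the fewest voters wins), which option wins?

C

Last-place votes: C 195, B 375, A 524.
C is ranked last by the fewest voters, so C wins.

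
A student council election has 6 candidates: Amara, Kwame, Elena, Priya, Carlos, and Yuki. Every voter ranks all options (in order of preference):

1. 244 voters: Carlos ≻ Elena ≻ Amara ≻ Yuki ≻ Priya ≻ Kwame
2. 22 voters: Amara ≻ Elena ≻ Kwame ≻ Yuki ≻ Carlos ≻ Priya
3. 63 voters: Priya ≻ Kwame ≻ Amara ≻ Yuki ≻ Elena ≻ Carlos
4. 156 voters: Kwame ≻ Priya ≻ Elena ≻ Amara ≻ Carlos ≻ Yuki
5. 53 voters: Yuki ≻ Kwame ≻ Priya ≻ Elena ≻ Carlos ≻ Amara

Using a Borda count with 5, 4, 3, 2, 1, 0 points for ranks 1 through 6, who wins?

Amara: 244·3 + 22·5 + 63·3 + 156·2 + 53·0 = 1343
Kwame: 244·0 + 22·3 + 63·4 + 156·5 + 53·4 = 1310
Elena: 244·4 + 22·4 + 63·1 + 156·3 + 53·2 = 1701
Priya: 244·1 + 22·0 + 63·5 + 156·4 + 53·3 = 1342
Carlos: 244·5 + 22·1 + 63·0 + 156·1 + 53·1 = 1451
Yuki: 244·2 + 22·2 + 63·2 + 156·0 + 53·5 = 923
Elena has the highest Borda score (1701).

Elena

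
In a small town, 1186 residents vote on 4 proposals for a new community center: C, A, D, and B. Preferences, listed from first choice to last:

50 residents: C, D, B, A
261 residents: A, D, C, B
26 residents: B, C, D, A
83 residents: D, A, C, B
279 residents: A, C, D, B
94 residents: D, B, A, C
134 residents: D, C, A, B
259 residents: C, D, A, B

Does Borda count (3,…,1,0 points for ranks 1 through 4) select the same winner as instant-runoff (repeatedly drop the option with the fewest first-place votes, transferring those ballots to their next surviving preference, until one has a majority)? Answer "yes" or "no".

no

Borda — scores: C 2149, A 2273, D 2378, B 316. Winner: D.
Instant-runoff — R1 C 309, A 540, D 311, B 26 (B out); R2 C 335, A 540, D 311 (D out); R3 C 469, A 717 (A winner). Winner: A.
The two methods disagree.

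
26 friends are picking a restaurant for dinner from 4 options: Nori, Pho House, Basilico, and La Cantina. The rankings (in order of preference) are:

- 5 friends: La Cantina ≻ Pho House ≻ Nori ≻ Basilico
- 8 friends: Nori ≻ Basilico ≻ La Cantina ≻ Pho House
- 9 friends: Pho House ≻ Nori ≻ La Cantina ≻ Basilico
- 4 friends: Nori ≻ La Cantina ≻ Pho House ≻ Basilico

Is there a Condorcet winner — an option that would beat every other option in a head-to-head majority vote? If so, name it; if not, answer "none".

Checking pairwise contests:
Pho House beats Nori 14–12.
La Cantina beats Pho House 17–9.
Nori beats Basilico 26–0.
Nori beats La Cantina 21–5.
Every option loses at least one head-to-head, so there is no Condorcet winner.

none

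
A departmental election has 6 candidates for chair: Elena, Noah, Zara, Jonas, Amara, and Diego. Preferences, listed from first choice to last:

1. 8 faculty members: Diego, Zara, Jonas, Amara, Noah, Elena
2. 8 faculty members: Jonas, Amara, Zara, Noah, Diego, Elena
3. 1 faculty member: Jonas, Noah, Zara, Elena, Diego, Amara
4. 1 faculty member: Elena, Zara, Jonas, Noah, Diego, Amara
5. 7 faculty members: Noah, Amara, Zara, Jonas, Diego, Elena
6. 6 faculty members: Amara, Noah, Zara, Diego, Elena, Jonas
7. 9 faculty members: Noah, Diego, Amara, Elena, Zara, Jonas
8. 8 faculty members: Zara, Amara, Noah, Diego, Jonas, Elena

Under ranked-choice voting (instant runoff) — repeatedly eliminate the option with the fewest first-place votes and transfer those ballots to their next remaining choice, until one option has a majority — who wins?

Round 1: Elena 1, Noah 16, Zara 8, Jonas 9, Amara 6, Diego 8. Eliminate Elena.
Round 2: Noah 16, Zara 9, Jonas 9, Amara 6, Diego 8. Eliminate Amara.
Round 3: Noah 22, Zara 9, Jonas 9, Diego 8. Eliminate Diego.
Round 4: Noah 22, Zara 17, Jonas 9. Eliminate Jonas.
Round 5: Noah 23, Zara 25. Zara has a majority.

Zara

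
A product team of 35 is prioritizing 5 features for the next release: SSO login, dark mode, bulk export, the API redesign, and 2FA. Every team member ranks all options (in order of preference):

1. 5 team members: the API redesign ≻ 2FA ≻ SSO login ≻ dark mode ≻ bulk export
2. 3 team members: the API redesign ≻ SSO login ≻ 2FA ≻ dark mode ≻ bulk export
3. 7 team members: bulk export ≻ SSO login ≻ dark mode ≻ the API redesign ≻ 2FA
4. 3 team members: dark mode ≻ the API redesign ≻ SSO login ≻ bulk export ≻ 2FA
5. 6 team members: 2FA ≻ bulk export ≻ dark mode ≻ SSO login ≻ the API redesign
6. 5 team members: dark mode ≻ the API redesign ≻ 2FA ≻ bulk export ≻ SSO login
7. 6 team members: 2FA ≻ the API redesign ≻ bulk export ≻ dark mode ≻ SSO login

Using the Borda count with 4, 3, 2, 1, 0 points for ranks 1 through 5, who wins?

the API redesign

SSO login: 5·2 + 3·3 + 7·3 + 3·2 + 6·1 + 5·0 + 6·0 = 52
dark mode: 5·1 + 3·1 + 7·2 + 3·4 + 6·2 + 5·4 + 6·1 = 72
bulk export: 5·0 + 3·0 + 7·4 + 3·1 + 6·3 + 5·1 + 6·2 = 66
the API redesign: 5·4 + 3·4 + 7·1 + 3·3 + 6·0 + 5·3 + 6·3 = 81
2FA: 5·3 + 3·2 + 7·0 + 3·0 + 6·4 + 5·2 + 6·4 = 79
the API redesign has the highest Borda score (81).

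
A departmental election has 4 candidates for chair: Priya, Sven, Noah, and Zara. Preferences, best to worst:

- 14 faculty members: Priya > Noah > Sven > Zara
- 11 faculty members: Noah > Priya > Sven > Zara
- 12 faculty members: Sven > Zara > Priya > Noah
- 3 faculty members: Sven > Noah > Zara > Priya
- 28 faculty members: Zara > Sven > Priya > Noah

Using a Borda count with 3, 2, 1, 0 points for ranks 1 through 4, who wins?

Sven

Priya: 14·3 + 11·2 + 12·1 + 3·0 + 28·1 = 104
Sven: 14·1 + 11·1 + 12·3 + 3·3 + 28·2 = 126
Noah: 14·2 + 11·3 + 12·0 + 3·2 + 28·0 = 67
Zara: 14·0 + 11·0 + 12·2 + 3·1 + 28·3 = 111
Sven has the highest Borda score (126).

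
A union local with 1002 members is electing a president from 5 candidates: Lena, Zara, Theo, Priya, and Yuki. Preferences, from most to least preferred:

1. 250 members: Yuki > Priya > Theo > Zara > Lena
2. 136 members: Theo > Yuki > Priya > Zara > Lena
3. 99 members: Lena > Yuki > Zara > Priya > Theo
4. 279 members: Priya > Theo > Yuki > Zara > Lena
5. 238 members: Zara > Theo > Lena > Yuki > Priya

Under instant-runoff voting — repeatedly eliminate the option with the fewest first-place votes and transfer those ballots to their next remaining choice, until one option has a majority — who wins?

Round 1: Lena 99, Zara 238, Theo 136, Priya 279, Yuki 250. Eliminate Lena.
Round 2: Zara 238, Theo 136, Priya 279, Yuki 349. Eliminate Theo.
Round 3: Zara 238, Priya 279, Yuki 485. Eliminate Zara.
Round 4: Priya 279, Yuki 723. Yuki has a majority.

Yuki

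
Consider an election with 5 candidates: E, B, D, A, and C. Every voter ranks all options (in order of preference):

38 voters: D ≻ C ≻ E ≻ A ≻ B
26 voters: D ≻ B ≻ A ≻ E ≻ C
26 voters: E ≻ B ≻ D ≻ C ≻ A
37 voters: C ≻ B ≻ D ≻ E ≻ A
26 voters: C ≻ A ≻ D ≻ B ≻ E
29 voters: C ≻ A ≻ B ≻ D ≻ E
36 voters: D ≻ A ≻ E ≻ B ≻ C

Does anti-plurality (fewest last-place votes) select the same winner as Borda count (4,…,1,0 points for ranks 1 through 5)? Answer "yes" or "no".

Anti-plurality — last-place votes: E 55, B 38, D 0, A 63, C 62. Winner: D.
Borda — scores: E 315, B 387, D 607, A 363, C 508. Winner: D.
The two methods agree.

yes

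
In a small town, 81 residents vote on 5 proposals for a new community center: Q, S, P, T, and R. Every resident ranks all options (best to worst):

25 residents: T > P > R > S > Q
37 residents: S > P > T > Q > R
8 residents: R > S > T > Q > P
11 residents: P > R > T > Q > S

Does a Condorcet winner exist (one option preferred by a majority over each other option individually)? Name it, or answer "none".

none

Checking pairwise contests:
S beats Q 70–11.
R beats S 44–37.
S beats P 45–36.
S beats T 45–36.
P beats R 73–8.
Every option loses at least one head-to-head, so there is no Condorcet winner.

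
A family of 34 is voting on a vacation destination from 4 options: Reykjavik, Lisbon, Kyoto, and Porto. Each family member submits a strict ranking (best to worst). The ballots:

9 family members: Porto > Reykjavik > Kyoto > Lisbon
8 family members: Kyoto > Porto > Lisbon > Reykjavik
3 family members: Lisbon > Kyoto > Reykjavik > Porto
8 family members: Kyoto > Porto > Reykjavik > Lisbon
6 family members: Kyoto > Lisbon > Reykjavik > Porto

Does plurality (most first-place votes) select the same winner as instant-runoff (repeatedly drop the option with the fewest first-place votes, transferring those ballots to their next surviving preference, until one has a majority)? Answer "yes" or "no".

yes

Plurality — first-place votes: Reykjavik 0, Lisbon 3, Kyoto 22, Porto 9. Winner: Kyoto.
Instant-runoff — R1 Reykjavik 0, Lisbon 3, Kyoto 22, Porto 9 (Kyoto winner). Winner: Kyoto.
The two methods agree.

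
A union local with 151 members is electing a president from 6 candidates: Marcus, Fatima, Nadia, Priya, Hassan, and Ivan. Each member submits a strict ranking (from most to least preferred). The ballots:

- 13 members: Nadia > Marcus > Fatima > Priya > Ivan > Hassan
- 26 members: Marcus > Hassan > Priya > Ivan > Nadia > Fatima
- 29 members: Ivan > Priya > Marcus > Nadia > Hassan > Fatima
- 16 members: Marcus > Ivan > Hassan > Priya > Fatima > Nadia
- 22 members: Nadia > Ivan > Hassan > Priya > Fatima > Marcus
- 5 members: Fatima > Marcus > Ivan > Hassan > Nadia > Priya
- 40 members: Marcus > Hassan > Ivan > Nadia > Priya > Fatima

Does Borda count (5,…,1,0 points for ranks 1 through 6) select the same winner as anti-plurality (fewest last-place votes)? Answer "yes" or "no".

Borda — scores: Marcus 569, Fatima 102, Nadia 344, Priya 336, Hassan 417, Ivan 497. Winner: Marcus.
Anti-plurality — last-place votes: Marcus 22, Fatima 95, Nadia 16, Priya 5, Hassan 13, Ivan 0. Winner: Ivan.
The two methods disagree.

no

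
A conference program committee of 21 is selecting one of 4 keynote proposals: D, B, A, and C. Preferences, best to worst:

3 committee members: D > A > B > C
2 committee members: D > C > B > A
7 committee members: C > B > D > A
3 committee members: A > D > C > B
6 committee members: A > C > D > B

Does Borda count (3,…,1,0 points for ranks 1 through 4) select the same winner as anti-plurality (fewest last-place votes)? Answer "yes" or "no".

Borda — scores: D 34, B 19, A 33, C 40. Winner: C.
Anti-plurality — last-place votes: D 0, B 9, A 9, C 3. Winner: D.
The two methods disagree.

no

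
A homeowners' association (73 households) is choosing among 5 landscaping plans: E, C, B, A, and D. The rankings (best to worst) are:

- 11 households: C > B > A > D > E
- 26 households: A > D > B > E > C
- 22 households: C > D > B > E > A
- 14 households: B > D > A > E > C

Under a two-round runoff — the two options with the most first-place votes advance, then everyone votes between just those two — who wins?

Round 1 first-place votes: E 0, C 33, B 14, A 26, D 0.
C and A advance.
Runoff: C is preferred to A by 33 voters; A by 40.
A wins the runoff.

A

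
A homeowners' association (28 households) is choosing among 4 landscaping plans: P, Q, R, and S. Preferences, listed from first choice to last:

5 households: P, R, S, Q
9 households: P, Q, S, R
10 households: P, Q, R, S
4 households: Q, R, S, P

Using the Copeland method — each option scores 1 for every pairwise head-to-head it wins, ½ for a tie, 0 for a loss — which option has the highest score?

P

P: beats Q, R, and S → score 3.
Q: beats R and S; loses to P → score 2.
R: beats S; loses to P and Q → score 1.
S: loses to P, Q, and R → score 0.
P has the best pairwise record.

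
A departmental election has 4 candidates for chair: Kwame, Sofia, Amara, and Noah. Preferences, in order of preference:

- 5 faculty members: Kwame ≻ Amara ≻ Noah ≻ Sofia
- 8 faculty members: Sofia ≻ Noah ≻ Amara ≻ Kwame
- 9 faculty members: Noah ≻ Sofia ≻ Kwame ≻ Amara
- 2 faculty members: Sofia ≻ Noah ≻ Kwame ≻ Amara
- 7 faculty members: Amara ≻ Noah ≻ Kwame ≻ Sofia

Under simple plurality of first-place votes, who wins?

First-place votes: Kwame 5, Sofia 10, Amara 7, Noah 9.
Sofia has the most first-place votes.

Sofia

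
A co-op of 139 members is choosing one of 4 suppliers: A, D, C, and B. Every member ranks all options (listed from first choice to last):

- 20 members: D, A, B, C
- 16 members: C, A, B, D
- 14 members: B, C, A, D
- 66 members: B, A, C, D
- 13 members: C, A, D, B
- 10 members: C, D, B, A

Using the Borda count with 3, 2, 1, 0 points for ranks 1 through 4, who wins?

B

A: 20·2 + 16·2 + 14·1 + 66·2 + 13·2 + 10·0 = 244
D: 20·3 + 16·0 + 14·0 + 66·0 + 13·1 + 10·2 = 93
C: 20·0 + 16·3 + 14·2 + 66·1 + 13·3 + 10·3 = 211
B: 20·1 + 16·1 + 14·3 + 66·3 + 13·0 + 10·1 = 286
B has the highest Borda score (286).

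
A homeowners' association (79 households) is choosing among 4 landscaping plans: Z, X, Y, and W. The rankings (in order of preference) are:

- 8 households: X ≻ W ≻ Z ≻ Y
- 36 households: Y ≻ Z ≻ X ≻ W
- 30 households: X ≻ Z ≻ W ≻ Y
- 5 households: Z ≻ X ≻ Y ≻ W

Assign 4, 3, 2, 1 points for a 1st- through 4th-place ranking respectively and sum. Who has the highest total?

X

Z: 8·2 + 36·3 + 30·3 + 5·4 = 234
X: 8·4 + 36·2 + 30·4 + 5·3 = 239
Y: 8·1 + 36·4 + 30·1 + 5·2 = 192
W: 8·3 + 36·1 + 30·2 + 5·1 = 125
X has the highest Borda score (239).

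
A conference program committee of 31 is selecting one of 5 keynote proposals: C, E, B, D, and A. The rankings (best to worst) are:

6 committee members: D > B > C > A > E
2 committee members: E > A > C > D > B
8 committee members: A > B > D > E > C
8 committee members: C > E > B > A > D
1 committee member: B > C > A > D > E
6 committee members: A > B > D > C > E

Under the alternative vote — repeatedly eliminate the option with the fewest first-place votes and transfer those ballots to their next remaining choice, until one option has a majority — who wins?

A

Round 1: C 8, E 2, B 1, D 6, A 14. Eliminate B.
Round 2: C 9, E 2, D 6, A 14. Eliminate E.
Round 3: C 9, D 6, A 16. A has a majority.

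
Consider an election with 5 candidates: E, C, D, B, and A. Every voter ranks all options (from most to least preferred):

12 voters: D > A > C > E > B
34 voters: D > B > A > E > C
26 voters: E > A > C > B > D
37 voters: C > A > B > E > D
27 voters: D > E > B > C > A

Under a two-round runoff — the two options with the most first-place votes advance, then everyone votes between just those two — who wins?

Round 1 first-place votes: E 26, C 37, D 73, B 0, A 0.
D and C advance.
Runoff: D is preferred to C by 73 voters; C by 63.
D wins the runoff.

D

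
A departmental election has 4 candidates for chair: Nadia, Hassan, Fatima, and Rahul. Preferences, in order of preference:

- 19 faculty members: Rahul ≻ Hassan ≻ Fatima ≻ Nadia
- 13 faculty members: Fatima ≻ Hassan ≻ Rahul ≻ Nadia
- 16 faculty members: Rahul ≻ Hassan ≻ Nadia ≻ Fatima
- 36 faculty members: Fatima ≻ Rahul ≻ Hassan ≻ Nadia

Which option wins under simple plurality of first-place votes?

First-place votes: Nadia 0, Hassan 0, Fatima 49, Rahul 35.
Fatima has the most first-place votes.

Fatima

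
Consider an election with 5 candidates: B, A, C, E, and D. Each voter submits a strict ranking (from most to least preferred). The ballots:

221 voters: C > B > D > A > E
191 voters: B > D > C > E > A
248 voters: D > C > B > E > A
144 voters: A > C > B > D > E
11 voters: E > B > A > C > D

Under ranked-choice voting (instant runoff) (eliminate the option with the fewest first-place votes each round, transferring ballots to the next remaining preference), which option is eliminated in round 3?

B

Round 1: B 191, A 144, C 221, E 11, D 248. Eliminate E.
Round 2: B 202, A 144, C 221, D 248. Eliminate A.
Round 3: B 202, C 365, D 248. Eliminate B.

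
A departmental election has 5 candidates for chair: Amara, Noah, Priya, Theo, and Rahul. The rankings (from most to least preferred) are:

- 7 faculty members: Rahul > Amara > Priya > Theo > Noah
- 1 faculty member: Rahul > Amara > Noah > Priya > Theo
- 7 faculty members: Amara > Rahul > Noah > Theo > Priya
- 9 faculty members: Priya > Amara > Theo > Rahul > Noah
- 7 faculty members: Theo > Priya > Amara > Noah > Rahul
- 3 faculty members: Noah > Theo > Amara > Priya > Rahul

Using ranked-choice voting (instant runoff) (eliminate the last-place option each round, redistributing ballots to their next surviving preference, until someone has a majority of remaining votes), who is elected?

Round 1: Amara 7, Noah 3, Priya 9, Theo 7, Rahul 8. Eliminate Noah.
Round 2: Amara 7, Priya 9, Theo 10, Rahul 8. Eliminate Amara.
Round 3: Priya 9, Theo 10, Rahul 15. Eliminate Priya.
Round 4: Theo 19, Rahul 15. Theo has a majority.

Theo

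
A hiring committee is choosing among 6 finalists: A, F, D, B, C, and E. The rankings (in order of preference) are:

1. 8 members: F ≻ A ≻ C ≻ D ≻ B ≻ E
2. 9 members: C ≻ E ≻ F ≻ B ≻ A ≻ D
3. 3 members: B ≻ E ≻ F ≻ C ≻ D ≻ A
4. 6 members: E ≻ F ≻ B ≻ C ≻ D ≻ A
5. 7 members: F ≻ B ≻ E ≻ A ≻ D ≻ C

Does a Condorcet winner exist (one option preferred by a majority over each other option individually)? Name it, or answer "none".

Checking pairwise contests:
F beats A 33–0.
E beats F 18–15.
A beats D 24–9.
F beats B 30–3.
F beats C 24–9.
B beats E 18–15.
Every option loses at least one head-to-head, so there is no Condorcet winner.

none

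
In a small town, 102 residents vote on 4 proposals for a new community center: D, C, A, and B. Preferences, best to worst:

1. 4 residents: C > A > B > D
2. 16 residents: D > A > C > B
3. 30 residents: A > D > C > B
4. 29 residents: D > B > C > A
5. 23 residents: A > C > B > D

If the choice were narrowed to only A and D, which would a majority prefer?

A

Voters preferring A to D: 57; preferring D to A: 45.
A wins the head-to-head.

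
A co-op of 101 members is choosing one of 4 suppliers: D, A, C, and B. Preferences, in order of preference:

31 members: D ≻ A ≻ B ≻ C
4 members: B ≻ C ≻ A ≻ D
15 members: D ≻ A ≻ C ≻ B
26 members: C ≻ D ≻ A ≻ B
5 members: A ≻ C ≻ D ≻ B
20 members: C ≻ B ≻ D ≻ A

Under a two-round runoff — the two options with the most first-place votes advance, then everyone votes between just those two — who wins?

Round 1 first-place votes: D 46, A 5, C 46, B 4.
C and D advance.
Runoff: C is preferred to D by 55 voters; D by 46.
C wins the runoff.

C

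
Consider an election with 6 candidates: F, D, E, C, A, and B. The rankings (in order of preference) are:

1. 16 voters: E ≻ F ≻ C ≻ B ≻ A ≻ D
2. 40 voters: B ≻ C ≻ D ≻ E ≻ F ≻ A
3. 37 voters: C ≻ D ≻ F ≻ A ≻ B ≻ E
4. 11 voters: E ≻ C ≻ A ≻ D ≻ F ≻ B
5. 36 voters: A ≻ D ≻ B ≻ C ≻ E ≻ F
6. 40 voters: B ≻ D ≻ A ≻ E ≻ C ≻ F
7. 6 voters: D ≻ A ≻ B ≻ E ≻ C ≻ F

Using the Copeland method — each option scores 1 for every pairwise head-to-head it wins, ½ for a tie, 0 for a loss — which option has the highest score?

B

F: ties A; loses to D, E, C, and B → score 0.5.
D: beats F, E, and A; loses to C and B → score 3.
E: beats F; loses to D, C, A, and B → score 1.
C: beats F, D, E, and A; loses to B → score 4.
A: beats E; ties F; loses to D, C, and B → score 1.5.
B: beats F, D, E, C, and A → score 5.
B has the best pairwise record.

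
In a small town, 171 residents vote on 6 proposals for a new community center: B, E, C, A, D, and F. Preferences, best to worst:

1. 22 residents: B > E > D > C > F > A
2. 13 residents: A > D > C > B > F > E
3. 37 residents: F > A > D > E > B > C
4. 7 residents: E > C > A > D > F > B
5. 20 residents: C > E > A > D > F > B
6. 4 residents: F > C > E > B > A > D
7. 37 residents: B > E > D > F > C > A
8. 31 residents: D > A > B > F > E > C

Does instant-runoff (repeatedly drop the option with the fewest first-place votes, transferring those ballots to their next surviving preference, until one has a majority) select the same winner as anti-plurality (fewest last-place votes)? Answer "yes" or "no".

no

Instant-runoff — R1 B 59, E 7, C 20, A 13, D 31, F 41 (E out); R2 B 59, C 27, A 13, D 31, F 41 (A out); R3 B 59, C 27, D 44, F 41 (C out); R4 B 59, D 71, F 41 (F out); R5 B 63, D 108 (D winner). Winner: D.
Anti-plurality — last-place votes: B 27, E 13, C 68, A 59, D 4, F 0. Winner: F.
The two methods disagree.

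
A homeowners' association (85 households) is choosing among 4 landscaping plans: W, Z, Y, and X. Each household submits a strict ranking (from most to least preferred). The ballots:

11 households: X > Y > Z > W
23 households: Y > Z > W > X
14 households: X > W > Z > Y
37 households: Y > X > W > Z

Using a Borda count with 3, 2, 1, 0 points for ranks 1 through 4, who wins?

Y

W: 11·0 + 23·1 + 14·2 + 37·1 = 88
Z: 11·1 + 23·2 + 14·1 + 37·0 = 71
Y: 11·2 + 23·3 + 14·0 + 37·3 = 202
X: 11·3 + 23·0 + 14·3 + 37·2 = 149
Y has the highest Borda score (202).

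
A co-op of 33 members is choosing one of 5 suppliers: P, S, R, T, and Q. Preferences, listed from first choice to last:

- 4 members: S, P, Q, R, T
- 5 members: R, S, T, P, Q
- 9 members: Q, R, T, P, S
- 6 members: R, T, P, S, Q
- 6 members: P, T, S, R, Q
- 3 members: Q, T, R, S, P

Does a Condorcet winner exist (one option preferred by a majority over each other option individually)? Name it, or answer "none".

R vs P: 23–10 for R.
R vs S: 23–10 for R.
R vs T: 24–9 for R.
R vs Q: 17–16 for R.
R beats every other option head-to-head.

R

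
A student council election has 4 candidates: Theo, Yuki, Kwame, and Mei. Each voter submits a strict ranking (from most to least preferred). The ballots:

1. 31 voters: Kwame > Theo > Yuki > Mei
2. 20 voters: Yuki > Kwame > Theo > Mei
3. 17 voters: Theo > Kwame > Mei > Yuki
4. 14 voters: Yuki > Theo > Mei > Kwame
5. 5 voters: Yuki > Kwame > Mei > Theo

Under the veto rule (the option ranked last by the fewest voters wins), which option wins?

Last-place votes: Theo 5, Yuki 17, Kwame 14, Mei 51.
Theo is ranked last by the fewest voters, so Theo wins.

Theo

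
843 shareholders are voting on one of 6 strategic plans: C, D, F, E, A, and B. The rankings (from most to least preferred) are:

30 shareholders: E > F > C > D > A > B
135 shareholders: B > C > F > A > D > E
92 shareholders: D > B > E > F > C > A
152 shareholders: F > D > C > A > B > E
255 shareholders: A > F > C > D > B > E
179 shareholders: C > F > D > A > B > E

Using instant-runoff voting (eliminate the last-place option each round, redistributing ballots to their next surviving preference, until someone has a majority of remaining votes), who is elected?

F

Round 1: C 179, D 92, F 152, E 30, A 255, B 135. Eliminate E.
Round 2: C 179, D 92, F 182, A 255, B 135. Eliminate D.
Round 3: C 179, F 182, A 255, B 227. Eliminate C.
Round 4: F 361, A 255, B 227. Eliminate B.
Round 5: F 588, A 255. F has a majority.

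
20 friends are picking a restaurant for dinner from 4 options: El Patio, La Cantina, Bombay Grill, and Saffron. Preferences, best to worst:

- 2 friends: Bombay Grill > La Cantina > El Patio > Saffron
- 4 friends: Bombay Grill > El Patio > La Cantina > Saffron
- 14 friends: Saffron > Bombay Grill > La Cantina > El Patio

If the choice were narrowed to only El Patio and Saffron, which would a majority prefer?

Saffron

Voters preferring El Patio to Saffron: 6; preferring Saffron to El Patio: 14.
Saffron wins the head-to-head.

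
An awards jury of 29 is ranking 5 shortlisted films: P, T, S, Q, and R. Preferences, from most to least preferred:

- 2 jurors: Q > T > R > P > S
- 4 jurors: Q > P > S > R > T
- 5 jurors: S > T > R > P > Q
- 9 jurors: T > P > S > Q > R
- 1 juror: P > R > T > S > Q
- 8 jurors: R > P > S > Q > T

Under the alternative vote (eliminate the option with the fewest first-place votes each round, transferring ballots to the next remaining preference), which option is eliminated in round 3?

Q

Round 1: P 1, T 9, S 5, Q 6, R 8. Eliminate P.
Round 2: T 9, S 5, Q 6, R 9. Eliminate S.
Round 3: T 14, Q 6, R 9. Eliminate Q.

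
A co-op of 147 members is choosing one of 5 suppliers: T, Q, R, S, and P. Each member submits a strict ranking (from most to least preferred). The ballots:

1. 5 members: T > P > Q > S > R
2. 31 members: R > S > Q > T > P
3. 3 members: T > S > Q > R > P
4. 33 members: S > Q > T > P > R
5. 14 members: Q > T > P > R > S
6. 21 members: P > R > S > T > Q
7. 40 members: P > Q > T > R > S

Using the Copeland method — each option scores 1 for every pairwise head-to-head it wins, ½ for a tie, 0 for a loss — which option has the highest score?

Q

T: beats R and P; loses to Q and S → score 2.
Q: beats T, R, and P; loses to S → score 3.
R: beats S; loses to T, Q, and P → score 1.
S: beats T and Q; loses to R and P → score 2.
P: beats R and S; loses to T and Q → score 2.
Q has the best pairwise record.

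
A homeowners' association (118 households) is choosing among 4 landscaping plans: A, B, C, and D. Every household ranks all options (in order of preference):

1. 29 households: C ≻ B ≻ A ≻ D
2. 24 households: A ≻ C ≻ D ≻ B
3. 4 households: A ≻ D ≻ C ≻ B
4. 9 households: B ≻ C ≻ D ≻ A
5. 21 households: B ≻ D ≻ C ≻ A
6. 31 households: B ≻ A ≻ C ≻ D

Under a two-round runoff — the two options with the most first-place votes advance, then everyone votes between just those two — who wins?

B

Round 1 first-place votes: A 28, B 61, C 29, D 0.
B and C advance.
Runoff: B is preferred to C by 61 voters; C by 57.
B wins the runoff.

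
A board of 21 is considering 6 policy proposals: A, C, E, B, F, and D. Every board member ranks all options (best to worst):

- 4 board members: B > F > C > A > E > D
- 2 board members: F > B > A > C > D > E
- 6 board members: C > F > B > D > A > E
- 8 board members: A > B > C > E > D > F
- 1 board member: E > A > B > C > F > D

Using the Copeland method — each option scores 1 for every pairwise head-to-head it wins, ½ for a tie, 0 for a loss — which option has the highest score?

B

A: beats C, E, and D; loses to B and F → score 3.
C: beats E, F, and D; loses to A and B → score 3.
E: beats D; loses to A, C, B, and F → score 1.
B: beats A, C, E, F, and D → score 5.
F: beats A, E, and D; loses to C and B → score 3.
D: loses to A, C, E, B, and F → score 0.
B has the best pairwise record.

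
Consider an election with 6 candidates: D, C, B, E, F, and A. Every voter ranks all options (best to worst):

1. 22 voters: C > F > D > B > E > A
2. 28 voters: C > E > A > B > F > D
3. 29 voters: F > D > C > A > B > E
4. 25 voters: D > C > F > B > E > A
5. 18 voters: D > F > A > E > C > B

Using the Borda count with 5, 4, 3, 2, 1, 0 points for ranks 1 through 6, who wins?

D: 22·3 + 28·0 + 29·4 + 25·5 + 18·5 = 397
C: 22·5 + 28·5 + 29·3 + 25·4 + 18·1 = 455
B: 22·2 + 28·2 + 29·1 + 25·2 + 18·0 = 179
E: 22·1 + 28·4 + 29·0 + 25·1 + 18·2 = 195
F: 22·4 + 28·1 + 29·5 + 25·3 + 18·4 = 408
A: 22·0 + 28·3 + 29·2 + 25·0 + 18·3 = 196
C has the highest Borda score (455).

C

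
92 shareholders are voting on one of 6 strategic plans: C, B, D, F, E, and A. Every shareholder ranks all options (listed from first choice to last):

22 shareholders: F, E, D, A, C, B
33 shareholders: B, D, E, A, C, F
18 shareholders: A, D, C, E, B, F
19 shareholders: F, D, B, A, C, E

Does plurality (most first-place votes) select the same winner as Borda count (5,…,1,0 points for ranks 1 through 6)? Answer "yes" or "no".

Plurality — first-place votes: C 0, B 33, D 0, F 41, E 0, A 18. Winner: F.
Borda — scores: C 128, B 240, D 346, F 205, E 223, A 238. Winner: D.
The two methods disagree.

no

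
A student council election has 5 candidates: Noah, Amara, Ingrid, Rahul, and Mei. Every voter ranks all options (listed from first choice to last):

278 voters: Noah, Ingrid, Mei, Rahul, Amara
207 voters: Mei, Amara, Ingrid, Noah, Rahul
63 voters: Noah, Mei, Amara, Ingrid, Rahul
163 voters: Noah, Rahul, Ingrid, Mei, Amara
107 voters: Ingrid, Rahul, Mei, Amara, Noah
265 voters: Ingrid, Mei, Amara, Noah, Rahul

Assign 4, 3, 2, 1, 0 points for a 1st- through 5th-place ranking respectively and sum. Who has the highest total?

Ingrid

Noah: 278·4 + 207·1 + 63·4 + 163·4 + 107·0 + 265·1 = 2488
Amara: 278·0 + 207·3 + 63·2 + 163·0 + 107·1 + 265·2 = 1384
Ingrid: 278·3 + 207·2 + 63·1 + 163·2 + 107·4 + 265·4 = 3125
Rahul: 278·1 + 207·0 + 63·0 + 163·3 + 107·3 + 265·0 = 1088
Mei: 278·2 + 207·4 + 63·3 + 163·1 + 107·2 + 265·3 = 2745
Ingrid has the highest Borda score (3125).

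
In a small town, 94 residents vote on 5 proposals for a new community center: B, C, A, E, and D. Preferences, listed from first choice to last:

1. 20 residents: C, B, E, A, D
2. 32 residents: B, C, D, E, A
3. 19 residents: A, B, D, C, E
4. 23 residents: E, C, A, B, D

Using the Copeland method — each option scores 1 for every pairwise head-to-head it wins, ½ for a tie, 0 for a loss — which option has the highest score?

B

B: beats C, A, E, and D → score 4.
C: beats A, E, and D; loses to B → score 3.
A: beats D; loses to B, C, and E → score 1.
E: beats A; loses to B, C, and D → score 1.
D: beats E; loses to B, C, and A → score 1.
B has the best pairwise record.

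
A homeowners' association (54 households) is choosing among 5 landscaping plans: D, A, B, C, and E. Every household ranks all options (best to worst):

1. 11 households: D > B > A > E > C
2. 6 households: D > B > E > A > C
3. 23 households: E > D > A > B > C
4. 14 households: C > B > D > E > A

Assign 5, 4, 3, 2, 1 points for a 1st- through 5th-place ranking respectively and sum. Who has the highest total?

D: 11·5 + 6·5 + 23·4 + 14·3 = 219
A: 11·3 + 6·2 + 23·3 + 14·1 = 128
B: 11·4 + 6·4 + 23·2 + 14·4 = 170
C: 11·1 + 6·1 + 23·1 + 14·5 = 110
E: 11·2 + 6·3 + 23·5 + 14·2 = 183
D has the highest Borda score (219).

D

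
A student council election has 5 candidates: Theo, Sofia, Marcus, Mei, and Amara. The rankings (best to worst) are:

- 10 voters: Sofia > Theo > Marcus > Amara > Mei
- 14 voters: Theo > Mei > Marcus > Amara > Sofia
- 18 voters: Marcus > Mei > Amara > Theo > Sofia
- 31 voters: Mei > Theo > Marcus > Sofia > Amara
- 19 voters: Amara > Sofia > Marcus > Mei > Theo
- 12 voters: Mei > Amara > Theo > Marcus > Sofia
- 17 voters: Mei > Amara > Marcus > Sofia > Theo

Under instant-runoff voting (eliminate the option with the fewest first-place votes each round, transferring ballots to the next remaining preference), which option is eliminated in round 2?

Round 1: Theo 14, Sofia 10, Marcus 18, Mei 60, Amara 19. Eliminate Sofia.
Round 2: Theo 24, Marcus 18, Mei 60, Amara 19. Eliminate Marcus.

Marcus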